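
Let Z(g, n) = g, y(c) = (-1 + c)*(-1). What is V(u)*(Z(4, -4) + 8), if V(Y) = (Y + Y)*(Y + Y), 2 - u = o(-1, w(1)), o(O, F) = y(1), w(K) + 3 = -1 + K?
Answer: 192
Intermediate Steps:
w(K) = -4 + K (w(K) = -3 + (-1 + K) = -4 + K)
y(c) = 1 - c
o(O, F) = 0 (o(O, F) = 1 - 1*1 = 1 - 1 = 0)
u = 2 (u = 2 - 1*0 = 2 + 0 = 2)
V(Y) = 4*Y**2 (V(Y) = (2*Y)*(2*Y) = 4*Y**2)
V(u)*(Z(4, -4) + 8) = (4*2**2)*(4 + 8) = (4*4)*12 = 16*12 = 192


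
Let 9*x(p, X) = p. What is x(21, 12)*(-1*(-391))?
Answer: 2737/3 ≈ 912.33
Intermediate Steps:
x(p, X) = p/9
x(21, 12)*(-1*(-391)) = ((⅑)*21)*(-1*(-391)) = (7/3)*391 = 2737/3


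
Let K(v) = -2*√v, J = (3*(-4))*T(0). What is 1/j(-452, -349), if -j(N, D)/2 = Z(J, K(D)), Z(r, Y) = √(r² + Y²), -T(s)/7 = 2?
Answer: -√6707/26828 ≈ -0.0030526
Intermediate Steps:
T(s) = -14 (T(s) = -7*2 = -14)
J = 168 (J = (3*(-4))*(-14) = -12*(-14) = 168)
Z(r, Y) = √(Y² + r²)
j(N, D) = -2*√(28224 + 4*D) (j(N, D) = -2*√((-2*√D)² + 168²) = -2*√(4*D + 28224) = -2*√(28224 + 4*D))
1/j(-452, -349) = 1/(-4*√(7056 - 349)) = 1/(-4*√6707) = -√6707/26828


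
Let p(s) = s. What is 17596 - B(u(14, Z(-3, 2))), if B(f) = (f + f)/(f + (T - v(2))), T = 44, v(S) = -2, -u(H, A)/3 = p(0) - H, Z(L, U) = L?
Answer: 387091/22 ≈ 17595.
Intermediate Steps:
u(H, A) = 3*H (u(H, A) = -3*(0 - H) = -(-3)*H = 3*H)
B(f) = 2*f/(46 + f) (B(f) = (f + f)/(f + (44 - 1*(-2))) = (2*f)/(f + (44 + 2)) = (2*f)/(f + 46) = (2*f)/(46 + f) = 2*f/(46 + f))
17596 - B(u(14, Z(-3, 2))) = 17596 - 2*3*14/(46 + 3*14) = 17596 - 2*42/(46 + 42) = 17596 - 2*42/88 = 17596 - 1*21/22 = 17596 - 21/22 = 387091/22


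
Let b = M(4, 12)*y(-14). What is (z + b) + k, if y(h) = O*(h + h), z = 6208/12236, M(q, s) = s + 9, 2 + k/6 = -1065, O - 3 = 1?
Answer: -26776934/3059 ≈ -8753.5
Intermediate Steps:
O = 4 (O = 3 + 1 = 4)
k = -6402 (k = -12 + 6*(-1065) = -12 - 6390 = -6402)
M(q, s) = 9 + s
z = 1552/3059 (z = 6208*(1/12236) = 1552/3059 ≈ 0.50736)
y(h) = 8*h (y(h) = 4*(h + h) = 4*(2*h) = 8*h)
b = -2352 (b = (9 + 12)*(8*(-14)) = 21*(-112) = -2352)
(z + b) + k = (1552/3059 - 2352) - 6402 = -7193216/3059 - 6402 = -26776934/3059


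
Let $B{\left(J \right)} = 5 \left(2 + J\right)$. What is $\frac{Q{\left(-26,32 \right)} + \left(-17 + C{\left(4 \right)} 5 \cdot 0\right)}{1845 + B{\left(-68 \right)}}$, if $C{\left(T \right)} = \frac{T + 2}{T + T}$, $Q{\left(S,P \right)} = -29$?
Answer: $- \frac{46}{1515} \approx -0.030363$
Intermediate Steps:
$B{\left(J \right)} = 10 + 5 J$
$C{\left(T \right)} = \frac{2 + T}{2 T}$
$\frac{Q{\left(-26,32 \right)} + \left(-17 + C{\left(4 \right)} 5 \cdot 0\right)}{1845 + B{\left(-68 \right)}} = \frac{-29 - \left(17 - \frac{2 + 4}{2 \cdot 4} \cdot 5 \cdot 0\right)}{1845 + \left(10 + 5 \left(-68\right)\right)} = \frac{-29 - \left(17 - \frac{1}{2} \cdot \frac{1}{4} \cdot 6 \cdot 0\right)}{1845 + \left(10 - 340\right)} = \frac{-29 + \left(-17 + \frac{3}{4} \cdot 0\right)}{1845 - 330} = \frac{-29 + \left(-17 + 0\right)}{1515} = \left(-29 - 17\right) \frac{1}{1515} = \left(-46\right) \frac{1}{1515} = - \frac{46}{1515}$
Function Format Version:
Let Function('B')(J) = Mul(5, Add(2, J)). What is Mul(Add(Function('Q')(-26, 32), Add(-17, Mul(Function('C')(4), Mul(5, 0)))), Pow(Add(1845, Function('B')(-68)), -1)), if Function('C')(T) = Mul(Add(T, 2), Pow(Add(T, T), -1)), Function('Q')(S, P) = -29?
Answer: Rational(-46, 1515) ≈ -0.030363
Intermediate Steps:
Function('B')(J) = Add(10, Mul(5, J))
Function('C')(T) = Mul(Rational(1, 2), Pow(T, -1), Add(2, T)) (Function('C')(T) = Mul(Add(2, T), Pow(Mul(2, T), -1)) = Mul(Add(2, T), Mul(Rational(1, 2), Pow(T, -1))) = Mul(Rational(1, 2), Pow(T, -1), Add(2, T)))
Mul(Add(Function('Q')(-26, 32), Add(-17, Mul(Function('C')(4), Mul(5, 0)))), Pow(Add(1845, Function('B')(-68)), -1)) = Mul(Add(-29, Add(-17, Mul(Mul(Rational(1, 2), Pow(4, -1), Add(2, 4)), Mul(5, 0)))), Pow(Add(1845, Add(10, Mul(5, -68))), -1)) = Mul(Add(-29, Add(-17, Mul(Mul(Rational(1, 2), Rational(1, 4), 6), 0))), Pow(Add(1845, Add(10, -340)), -1)) = Mul(Add(-29, Add(-17, Mul(Rational(3, 4), 0))), Pow(Add(1845, -330), -1)) = Mul(Add(-29, Add(-17, 0)), Pow(1515, -1)) = Mul(Add(-29, -17), Rational(1, 1515)) = Mul(-46, Rational(1, 1515)) = Rational(-46, 1515)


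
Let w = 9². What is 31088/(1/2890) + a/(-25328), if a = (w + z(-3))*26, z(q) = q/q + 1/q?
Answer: 3413365402255/37992 ≈ 8.9844e+7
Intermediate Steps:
w = 81
z(q) = 1 + 1/q
a = 6370/3 (a = (81 + (1 - 3)/(-3))*26 = (81 - ⅓*(-2))*26 = (81 + ⅔)*26 = (245/3)*26 = 6370/3 ≈ 2123.3)
31088/(1/2890) + a/(-25328) = 31088/(1/2890) + (6370/3)/(-25328) = 31088/(1/2890) + (6370/3)*(-1/25328) = 31088*2890 - 3185/37992 = 89844320 - 3185/37992 = 3413365402255/37992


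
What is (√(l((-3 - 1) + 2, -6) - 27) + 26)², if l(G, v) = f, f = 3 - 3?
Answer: 649 + 156*I*√3 ≈ 649.0 + 270.2*I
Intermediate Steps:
f = 0
l(G, v) = 0
(√(l((-3 - 1) + 2, -6) - 27) + 26)² = (√(0 - 27) + 26)² = (√(-27) + 26)² = (3*I*√3 + 26)² = (26 + 3*I*√3)²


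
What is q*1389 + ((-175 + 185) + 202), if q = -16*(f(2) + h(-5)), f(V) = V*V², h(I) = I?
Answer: -66460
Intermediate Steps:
f(V) = V³
q = -48 (q = -16*(2³ - 5) = -16*(8 - 5) = -16*3 = -48)
q*1389 + ((-175 + 185) + 202) = -48*1389 + ((-175 + 185) + 202) = -66672 + (10 + 202) = -66672 + 212 = -66460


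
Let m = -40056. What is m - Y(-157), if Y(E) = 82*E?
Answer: -27182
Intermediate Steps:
m - Y(-157) = -40056 - 82*(-157) = -40056 - 1*(-12874) = -40056 + 12874 = -27182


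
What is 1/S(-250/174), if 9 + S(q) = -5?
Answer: -1/14 ≈ -0.071429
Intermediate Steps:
S(q) = -14 (S(q) = -9 - 5 = -14)
1/S(-250/174) = 1/(-14) = -1/14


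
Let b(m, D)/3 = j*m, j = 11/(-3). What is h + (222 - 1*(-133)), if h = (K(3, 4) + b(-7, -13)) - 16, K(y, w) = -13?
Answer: 403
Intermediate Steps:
j = -11/3 (j = 11*(-⅓) = -11/3 ≈ -3.6667)
b(m, D) = -11*m (b(m, D) = 3*(-11*m/3) = -11*m)
h = 48 (h = (-13 - 11*(-7)) - 16 = (-13 + 77) - 16 = 64 - 16 = 48)
h + (222 - 1*(-133)) = 48 + (222 - 1*(-133)) = 48 + (222 + 133) = 48 + 355 = 403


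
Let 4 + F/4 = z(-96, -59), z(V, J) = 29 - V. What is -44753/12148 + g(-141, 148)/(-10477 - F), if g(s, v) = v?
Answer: -492335537/133154228 ≈ -3.6975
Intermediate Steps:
F = 484 (F = -16 + 4*(29 - 1*(-96)) = -16 + 4*(29 + 96) = -16 + 4*125 = -16 + 500 = 484)
-44753/12148 + g(-141, 148)/(-10477 - F) = -44753/12148 + 148/(-10477 - 1*484) = -44753*1/12148 + 148/(-10477 - 484) = -44753/12148 + 148/(-10961) = -44753/12148 + 148*(-1/10961) = -44753/12148 - 148/10961 = -492335537/133154228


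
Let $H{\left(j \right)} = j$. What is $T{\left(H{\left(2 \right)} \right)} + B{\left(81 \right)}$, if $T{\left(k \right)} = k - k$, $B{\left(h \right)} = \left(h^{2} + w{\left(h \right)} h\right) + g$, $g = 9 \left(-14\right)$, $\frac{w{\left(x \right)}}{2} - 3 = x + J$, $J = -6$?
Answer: $19071$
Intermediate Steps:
$w{\left(x \right)} = -6 + 2 x$ ($w{\left(x \right)} = 6 + 2 \left(x - 6\right) = 6 + 2 \left(-6 + x\right) = 6 + \left(-12 + 2 x\right) = -6 + 2 x$)
$g = -126$
$B{\left(h \right)} = -126 + h^{2} + h \left(-6 + 2 h\right)$ ($B{\left(h \right)} = \left(h^{2} + \left(-6 + 2 h\right) h\right) - 126 = \left(h^{2} + h \left(-6 + 2 h\right)\right) - 126 = -126 + h^{2} + h \left(-6 + 2 h\right)$)
$T{\left(k \right)} = 0$
$T{\left(H{\left(2 \right)} \right)} + B{\left(81 \right)} = 0 - \left(612 - 19683\right) = 0 - -19071 = 0 + 19071 = 19071$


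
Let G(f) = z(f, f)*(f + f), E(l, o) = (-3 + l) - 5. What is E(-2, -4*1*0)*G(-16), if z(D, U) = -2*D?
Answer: 10240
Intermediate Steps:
E(l, o) = -8 + l
G(f) = -4*f**2 (G(f) = (-2*f)*(f + f) = (-2*f)*(2*f) = -4*f**2)
E(-2, -4*1*0)*G(-16) = (-8 - 2)*(-4*(-16)**2) = -(-40)*256 = -10*(-1024) = 10240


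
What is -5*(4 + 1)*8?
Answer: -200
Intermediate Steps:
-5*(4 + 1)*8 = -5*5*8 = -25*8 = -200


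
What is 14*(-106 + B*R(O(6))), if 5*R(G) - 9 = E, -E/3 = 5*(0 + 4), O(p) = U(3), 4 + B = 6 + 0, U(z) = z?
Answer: -8848/5 ≈ -1769.6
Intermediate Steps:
B = 2 (B = -4 + (6 + 0) = -4 + 6 = 2)
O(p) = 3
E = -60 (E = -15*(0 + 4) = -15*4 = -3*20 = -60)
R(G) = -51/5 (R(G) = 9/5 + (⅕)*(-60) = 9/5 - 12 = -51/5)
14*(-106 + B*R(O(6))) = 14*(-106 + 2*(-51/5)) = 14*(-106 - 102/5) = 14*(-632/5) = -8848/5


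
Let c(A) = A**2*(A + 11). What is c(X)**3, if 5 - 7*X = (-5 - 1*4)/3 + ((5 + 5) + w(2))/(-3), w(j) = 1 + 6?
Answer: 95589425709191168/794280046581 ≈ 1.2035e+5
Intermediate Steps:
w(j) = 7
X = 41/21 (X = 5/7 - ((-5 - 1*4)/3 + ((5 + 5) + 7)/(-3))/7 = 5/7 - ((-5 - 4)*(1/3) + (10 + 7)*(-1/3))/7 = 5/7 - (-9*1/3 + 17*(-1/3))/7 = 5/7 - (-3 - 17/3)/7 = 5/7 - 1/7*(-26/3) = 5/7 + 26/21 = 41/21 ≈ 1.9524)
c(A) = A**2*(11 + A)
c(X)**3 = ((41/21)**2*(11 + 41/21))**3 = ((1681/441)*(272/21))**3 = (457232/9261)**3 = 95589425709191168/794280046581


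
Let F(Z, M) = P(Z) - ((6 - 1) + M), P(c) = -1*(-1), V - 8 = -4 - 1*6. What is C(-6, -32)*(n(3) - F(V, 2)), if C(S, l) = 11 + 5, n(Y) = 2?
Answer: 128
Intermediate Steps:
V = -2 (V = 8 + (-4 - 1*6) = 8 + (-4 - 6) = 8 - 10 = -2)
C(S, l) = 16
P(c) = 1
F(Z, M) = -4 - M (F(Z, M) = 1 - ((6 - 1) + M) = 1 - (5 + M) = 1 + (-5 - M) = -4 - M)
C(-6, -32)*(n(3) - F(V, 2)) = 16*(2 - (-4 - 1*2)) = 16*(2 - (-4 - 2)) = 16*(2 - 1*(-6)) = 16*(2 + 6) = 16*8 = 128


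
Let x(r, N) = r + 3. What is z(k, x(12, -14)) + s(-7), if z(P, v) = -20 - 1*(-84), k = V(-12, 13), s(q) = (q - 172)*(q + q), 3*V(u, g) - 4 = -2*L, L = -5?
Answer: 2570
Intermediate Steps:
x(r, N) = 3 + r
V(u, g) = 14/3 (V(u, g) = 4/3 + (-2*(-5))/3 = 4/3 + (⅓)*10 = 4/3 + 10/3 = 14/3)
s(q) = 2*q*(-172 + q) (s(q) = (-172 + q)*(2*q) = 2*q*(-172 + q))
k = 14/3 ≈ 4.6667
z(P, v) = 64 (z(P, v) = -20 + 84 = 64)
z(k, x(12, -14)) + s(-7) = 64 + 2*(-7)*(-172 - 7) = 64 + 2*(-7)*(-179) = 64 + 2506 = 2570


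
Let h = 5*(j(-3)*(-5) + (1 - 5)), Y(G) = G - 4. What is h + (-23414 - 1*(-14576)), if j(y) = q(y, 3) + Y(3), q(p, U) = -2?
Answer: -8783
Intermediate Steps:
Y(G) = -4 + G
j(y) = -3 (j(y) = -2 + (-4 + 3) = -2 - 1 = -3)
h = 55 (h = 5*(-3*(-5) + (1 - 5)) = 5*(15 - 4) = 5*11 = 55)
h + (-23414 - 1*(-14576)) = 55 + (-23414 - 1*(-14576)) = 55 + (-23414 + 14576) = 55 - 8838 = -8783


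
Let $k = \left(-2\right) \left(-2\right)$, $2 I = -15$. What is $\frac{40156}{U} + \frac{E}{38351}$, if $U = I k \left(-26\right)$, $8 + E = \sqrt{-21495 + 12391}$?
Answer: $\frac{385004129}{7478445} + \frac{4 i \sqrt{569}}{38351} \approx 51.482 + 0.0024879 i$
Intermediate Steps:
$I = - \frac{15}{2}$ ($I = \frac{1}{2} \left(-15\right) = - \frac{15}{2} \approx -7.5$)
$k = 4$
$E = -8 + 4 i \sqrt{569}$ ($E = -8 + \sqrt{-21495 + 12391} = -8 + \sqrt{-9104} = -8 + 4 i \sqrt{569} \approx -8.0 + 95.415 i$)
$U = 780$ ($U = \left(- \frac{15}{2}\right) 4 \left(-26\right) = \left(-30\right) \left(-26\right) = 780$)
$\frac{40156}{U} + \frac{E}{38351} = \frac{40156}{780} + \frac{-8 + 4 i \sqrt{569}}{38351} = 40156 \cdot \frac{1}{780} + \left(-8 + 4 i \sqrt{569}\right) \frac{1}{38351} = \frac{10039}{195} - \left(\frac{8}{38351} - \frac{4 i \sqrt{569}}{38351}\right) = \frac{385004129}{7478445} + \frac{4 i \sqrt{569}}{38351}$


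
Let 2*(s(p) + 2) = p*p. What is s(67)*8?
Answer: 17940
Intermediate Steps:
s(p) = -2 + p²/2 (s(p) = -2 + (p*p)/2 = -2 + p²/2)
s(67)*8 = (-2 + (½)*67²)*8 = (-2 + (½)*4489)*8 = (-2 + 4489/2)*8 = (4485/2)*8 = 17940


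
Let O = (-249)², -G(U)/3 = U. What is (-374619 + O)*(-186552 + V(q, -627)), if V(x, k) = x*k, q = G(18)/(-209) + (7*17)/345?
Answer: 6720343206258/115 ≈ 5.8438e+10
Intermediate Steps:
G(U) = -3*U
O = 62001
q = 43501/72105 (q = -3*18/(-209) + (7*17)/345 = -54*(-1/209) + 119*(1/345) = 54/209 + 119/345 = 43501/72105 ≈ 0.60330)
V(x, k) = k*x
(-374619 + O)*(-186552 + V(q, -627)) = (-374619 + 62001)*(-186552 - 627*43501/72105) = -312618*(-186552 - 43501/115) = -312618*(-21496981/115) = 6720343206258/115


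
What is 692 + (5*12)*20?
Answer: 1892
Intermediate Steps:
692 + (5*12)*20 = 692 + 60*20 = 692 + 1200 = 1892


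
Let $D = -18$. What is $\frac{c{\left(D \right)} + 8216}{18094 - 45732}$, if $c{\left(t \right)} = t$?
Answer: $- \frac{4099}{13819} \approx -0.29662$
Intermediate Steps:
$\frac{c{\left(D \right)} + 8216}{18094 - 45732} = \frac{-18 + 8216}{18094 - 45732} = \frac{8198}{-27638} = 8198 \left(- \frac{1}{27638}\right) = - \frac{4099}{13819}$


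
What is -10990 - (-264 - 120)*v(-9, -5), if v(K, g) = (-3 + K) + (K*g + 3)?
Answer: 2834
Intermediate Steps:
v(K, g) = K + K*g (v(K, g) = (-3 + K) + (3 + K*g) = K + K*g)
-10990 - (-264 - 120)*v(-9, -5) = -10990 - (-264 - 120)*(-9*(1 - 5)) = -10990 - (-384)*(-9*(-4)) = -10990 - (-384)*36 = -10990 - 1*(-13824) = -10990 + 13824 = 2834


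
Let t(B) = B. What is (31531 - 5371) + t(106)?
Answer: 26266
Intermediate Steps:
(31531 - 5371) + t(106) = (31531 - 5371) + 106 = 26160 + 106 = 26266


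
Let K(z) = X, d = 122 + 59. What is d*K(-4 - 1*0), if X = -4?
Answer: -724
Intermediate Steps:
d = 181
K(z) = -4
d*K(-4 - 1*0) = 181*(-4) = -724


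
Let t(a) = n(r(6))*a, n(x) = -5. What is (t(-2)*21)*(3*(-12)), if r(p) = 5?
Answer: -7560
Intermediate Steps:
t(a) = -5*a
(t(-2)*21)*(3*(-12)) = (-5*(-2)*21)*(3*(-12)) = (10*21)*(-36) = 210*(-36) = -7560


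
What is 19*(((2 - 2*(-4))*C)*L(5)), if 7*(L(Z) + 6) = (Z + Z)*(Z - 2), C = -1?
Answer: 2280/7 ≈ 325.71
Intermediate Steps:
L(Z) = -6 + 2*Z*(-2 + Z)/7 (L(Z) = -6 + ((Z + Z)*(Z - 2))/7 = -6 + ((2*Z)*(-2 + Z))/7 = -6 + (2*Z*(-2 + Z))/7 = -6 + 2*Z*(-2 + Z)/7)
19*(((2 - 2*(-4))*C)*L(5)) = 19*(((2 - 2*(-4))*(-1))*(-6 - 4/7*5 + (2/7)*5**2)) = 19*(((2 + 8)*(-1))*(-6 - 20/7 + (2/7)*25)) = 19*((10*(-1))*(-6 - 20/7 + 50/7)) = 19*(-10*(-12/7)) = 19*(120/7) = 2280/7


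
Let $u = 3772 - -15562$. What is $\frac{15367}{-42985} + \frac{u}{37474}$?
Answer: $\frac{127604516}{805409945} \approx 0.15843$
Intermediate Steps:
$u = 19334$ ($u = 3772 + 15562 = 19334$)
$\frac{15367}{-42985} + \frac{u}{37474} = \frac{15367}{-42985} + \frac{19334}{37474} = 15367 \left(- \frac{1}{42985}\right) + 19334 \cdot \frac{1}{37474} = - \frac{15367}{42985} + \frac{9667}{18737} = \frac{127604516}{805409945}$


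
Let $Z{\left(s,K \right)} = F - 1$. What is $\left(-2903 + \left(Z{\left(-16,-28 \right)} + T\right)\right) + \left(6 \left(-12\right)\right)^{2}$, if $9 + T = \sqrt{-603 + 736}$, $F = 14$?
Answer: $2285 + \sqrt{133} \approx 2296.5$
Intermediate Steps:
$Z{\left(s,K \right)} = 13$ ($Z{\left(s,K \right)} = 14 - 1 = 13$)
$T = -9 + \sqrt{133}$ ($T = -9 + \sqrt{-603 + 736} = -9 + \sqrt{133} \approx 2.5326$)
$\left(-2903 + \left(Z{\left(-16,-28 \right)} + T\right)\right) + \left(6 \left(-12\right)\right)^{2} = \left(-2903 + \left(13 - \left(9 - \sqrt{133}\right)\right)\right) + \left(6 \left(-12\right)\right)^{2} = \left(-2903 + \left(4 + \sqrt{133}\right)\right) + \left(-72\right)^{2} = \left(-2899 + \sqrt{133}\right) + 5184 = 2285 + \sqrt{133}$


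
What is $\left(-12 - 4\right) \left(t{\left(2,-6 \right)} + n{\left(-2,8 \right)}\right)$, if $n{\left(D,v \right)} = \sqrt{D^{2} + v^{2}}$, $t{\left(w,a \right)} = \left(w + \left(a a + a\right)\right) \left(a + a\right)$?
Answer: $6144 - 32 \sqrt{17} \approx 6012.1$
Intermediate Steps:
$t{\left(w,a \right)} = 2 a \left(a + w + a^{2}\right)$ ($t{\left(w,a \right)} = \left(w + \left(a^{2} + a\right)\right) 2 a = \left(w + \left(a + a^{2}\right)\right) 2 a = \left(a + w + a^{2}\right) 2 a = 2 a \left(a + w + a^{2}\right)$)
$\left(-12 - 4\right) \left(t{\left(2,-6 \right)} + n{\left(-2,8 \right)}\right) = \left(-12 - 4\right) \left(2 \left(-6\right) \left(-6 + 2 + \left(-6\right)^{2}\right) + \sqrt{\left(-2\right)^{2} + 8^{2}}\right) = \left(-12 - 4\right) \left(2 \left(-6\right) \left(-6 + 2 + 36\right) + \sqrt{4 + 64}\right) = - 16 \left(2 \left(-6\right) 32 + \sqrt{68}\right) = - 16 \left(-384 + 2 \sqrt{17}\right) = 6144 - 32 \sqrt{17}$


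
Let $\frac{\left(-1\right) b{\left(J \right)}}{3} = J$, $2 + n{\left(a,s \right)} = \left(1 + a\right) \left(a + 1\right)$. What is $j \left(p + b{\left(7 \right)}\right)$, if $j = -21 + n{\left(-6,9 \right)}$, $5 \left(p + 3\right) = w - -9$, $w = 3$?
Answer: $- \frac{216}{5} \approx -43.2$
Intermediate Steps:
$n{\left(a,s \right)} = -2 + \left(1 + a\right)^{2}$ ($n{\left(a,s \right)} = -2 + \left(1 + a\right) \left(a + 1\right) = -2 + \left(1 + a\right) \left(1 + a\right) = -2 + \left(1 + a\right)^{2}$)
$b{\left(J \right)} = - 3 J$
$p = - \frac{3}{5}$ ($p = -3 + \frac{3 - -9}{5} = -3 + \frac{3 + 9}{5} = -3 + \frac{1}{5} \cdot 12 = -3 + \frac{12}{5} = - \frac{3}{5} \approx -0.6$)
$j = 2$ ($j = -21 - \left(2 - \left(1 - 6\right)^{2}\right) = -21 - \left(2 - \left(-5\right)^{2}\right) = -21 + \left(-2 + 25\right) = -21 + 23 = 2$)
$j \left(p + b{\left(7 \right)}\right) = 2 \left(- \frac{3}{5} - 21\right) = 2 \left(- \frac{108}{5}\right) = - \frac{216}{5}$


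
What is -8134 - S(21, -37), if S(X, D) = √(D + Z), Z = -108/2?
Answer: -8134 - I*√91 ≈ -8134.0 - 9.5394*I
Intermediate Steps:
Z = -54 (Z = -108*½ = -54)
S(X, D) = √(-54 + D) (S(X, D) = √(D - 54) = √(-54 + D))
-8134 - S(21, -37) = -8134 - √(-54 - 37) = -8134 - √(-91) = -8134 - I*√91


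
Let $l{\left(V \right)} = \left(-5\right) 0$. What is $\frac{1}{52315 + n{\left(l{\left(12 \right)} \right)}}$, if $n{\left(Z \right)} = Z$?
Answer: $\frac{1}{52315} \approx 1.9115 \cdot 10^{-5}$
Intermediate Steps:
$l{\left(V \right)} = 0$
$\frac{1}{52315 + n{\left(l{\left(12 \right)} \right)}} = \frac{1}{52315 + 0} = \frac{1}{52315}$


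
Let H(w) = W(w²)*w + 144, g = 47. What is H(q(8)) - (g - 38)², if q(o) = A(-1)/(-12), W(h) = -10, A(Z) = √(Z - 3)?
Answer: 63 + 5*I/3 ≈ 63.0 + 1.6667*I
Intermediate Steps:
A(Z) = √(-3 + Z)
q(o) = -I/6 (q(o) = √(-3 - 1)/(-12) = √(-4)*(-1/12) = (2*I)*(-1/12) = -I/6)
H(w) = 144 - 10*w (H(w) = -10*w + 144 = 144 - 10*w)
H(q(8)) - (g - 38)² = (144 - (-5)*I/3) - (47 - 38)² = (144 + 5*I/3) - 1*9² = (144 + 5*I/3) - 1*81 = (144 + 5*I/3) - 81 = 63 + 5*I/3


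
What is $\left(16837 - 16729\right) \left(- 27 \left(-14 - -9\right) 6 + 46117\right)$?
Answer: $5068116$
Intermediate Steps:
$\left(16837 - 16729\right) \left(- 27 \left(-14 - -9\right) 6 + 46117\right) = 108 \left(- 27 \left(-14 + 9\right) 6 + 46117\right) = 108 \left(\left(-27\right) \left(-5\right) 6 + 46117\right) = 108 \left(135 \cdot 6 + 46117\right) = 108 \left(810 + 46117\right) = 108 \cdot 46927 = 5068116$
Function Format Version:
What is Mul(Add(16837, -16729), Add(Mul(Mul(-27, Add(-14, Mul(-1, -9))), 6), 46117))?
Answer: 5068116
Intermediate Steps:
Mul(Add(16837, -16729), Add(Mul(Mul(-27, Add(-14, Mul(-1, -9))), 6), 46117)) = Mul(108, Add(Mul(Mul(-27, Add(-14, 9)), 6), 46117)) = Mul(108, Add(Mul(Mul(-27, -5), 6), 46117)) = Mul(108, Add(Mul(135, 6), 46117)) = Mul(108, Add(810, 46117)) = Mul(108, 46927) = 5068116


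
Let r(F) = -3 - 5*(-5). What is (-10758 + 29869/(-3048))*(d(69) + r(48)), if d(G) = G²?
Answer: -156979270099/3048 ≈ -5.1502e+7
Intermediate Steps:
r(F) = 22 (r(F) = -3 + 25 = 22)
(-10758 + 29869/(-3048))*(d(69) + r(48)) = (-10758 + 29869/(-3048))*(69² + 22) = (-10758 + 29869*(-1/3048))*(4761 + 22) = (-10758 - 29869/3048)*4783 = -32820253/3048*4783 = -156979270099/3048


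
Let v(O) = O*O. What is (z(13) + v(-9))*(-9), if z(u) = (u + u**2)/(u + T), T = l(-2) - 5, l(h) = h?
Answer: -1002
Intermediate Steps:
v(O) = O**2
T = -7 (T = -2 - 5 = -7)
z(u) = (u + u**2)/(-7 + u) (z(u) = (u + u**2)/(u - 7) = (u + u**2)/(-7 + u))
(z(13) + v(-9))*(-9) = (13*(1 + 13)/(-7 + 13) + (-9)**2)*(-9) = (13*14/6 + 81)*(-9) = (13*(1/6)*14 + 81)*(-9) = (91/3 + 81)*(-9) = (334/3)*(-9) = -1002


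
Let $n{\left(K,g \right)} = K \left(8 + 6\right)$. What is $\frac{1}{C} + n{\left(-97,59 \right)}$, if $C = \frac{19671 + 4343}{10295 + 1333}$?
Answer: $- \frac{16299692}{12007} \approx -1357.5$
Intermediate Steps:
$n{\left(K,g \right)} = 14 K$ ($n{\left(K,g \right)} = K 14 = 14 K$)
$C = \frac{12007}{5814}$ ($C = \frac{24014}{11628} = 24014 \cdot \frac{1}{11628} = \frac{12007}{5814} \approx 2.0652$)
$\frac{1}{C} + n{\left(-97,59 \right)} = \frac{1}{\frac{12007}{5814}} + 14 \left(-97\right) = \frac{5814}{12007} - 1358 = - \frac{16299692}{12007}$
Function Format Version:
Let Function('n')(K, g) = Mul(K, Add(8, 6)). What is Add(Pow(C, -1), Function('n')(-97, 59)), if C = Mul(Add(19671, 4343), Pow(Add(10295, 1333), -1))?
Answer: Rational(-16299692, 12007) ≈ -1357.5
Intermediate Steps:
Function('n')(K, g) = Mul(14, K) (Function('n')(K, g) = Mul(K, 14) = Mul(14, K))
C = Rational(12007, 5814) (C = Mul(24014, Pow(11628, -1)) = Mul(24014, Rational(1, 11628)) = Rational(12007, 5814) ≈ 2.0652)
Add(Pow(C, -1), Function('n')(-97, 59)) = Add(Pow(Rational(12007, 5814), -1), Mul(14, -97)) = Add(Rational(5814, 12007), -1358) = Rational(-16299692, 12007)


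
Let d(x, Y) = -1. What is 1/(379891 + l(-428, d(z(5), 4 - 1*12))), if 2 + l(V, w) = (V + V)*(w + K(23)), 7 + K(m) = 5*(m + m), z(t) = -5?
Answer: 1/189857 ≈ 5.2671e-6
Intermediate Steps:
K(m) = -7 + 10*m (K(m) = -7 + 5*(m + m) = -7 + 5*(2*m) = -7 + 10*m)
l(V, w) = -2 + 2*V*(223 + w) (l(V, w) = -2 + (V + V)*(w + (-7 + 10*23)) = -2 + (2*V)*(w + (-7 + 230)) = -2 + (2*V)*(w + 223) = -2 + (2*V)*(223 + w) = -2 + 2*V*(223 + w))
1/(379891 + l(-428, d(z(5), 4 - 1*12))) = 1/(379891 + (-2 + 446*(-428) + 2*(-428)*(-1))) = 1/(379891 + (-2 - 190888 + 856)) = 1/(379891 - 190034) = 1/189857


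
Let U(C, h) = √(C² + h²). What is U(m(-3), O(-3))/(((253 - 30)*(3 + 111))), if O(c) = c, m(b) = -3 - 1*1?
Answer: 5/25422 ≈ 0.00019668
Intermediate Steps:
m(b) = -4 (m(b) = -3 - 1 = -4)
U(m(-3), O(-3))/(((253 - 30)*(3 + 111))) = √((-4)² + (-3)²)/(((253 - 30)*(3 + 111))) = √(16 + 9)/((223*114)) = √25/25422 = 5*(1/25422) = 5/25422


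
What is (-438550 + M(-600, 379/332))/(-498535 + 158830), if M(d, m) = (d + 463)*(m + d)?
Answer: 118360123/112782060 ≈ 1.0495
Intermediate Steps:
M(d, m) = (463 + d)*(d + m)
(-438550 + M(-600, 379/332))/(-498535 + 158830) = (-438550 + ((-600)² + 463*(-600) + 463*(379/332) - 227400/332))/(-498535 + 158830) = (-438550 + (360000 - 277800 + 463*(379*(1/332)) - 227400/332))/(-339705) = (-438550 + (360000 - 277800 + 463*(379/332) - 600*379/332))*(-1/339705) = (-438550 + (360000 - 277800 + 175477/332 - 56850/83))*(-1/339705) = (-438550 + 27238477/332)*(-1/339705) = -118360123/332*(-1/339705) = 118360123/112782060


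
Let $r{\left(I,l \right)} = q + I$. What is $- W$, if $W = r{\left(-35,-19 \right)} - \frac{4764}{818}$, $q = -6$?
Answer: $\frac{19151}{409} \approx 46.824$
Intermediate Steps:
$r{\left(I,l \right)} = -6 + I$
$W = - \frac{19151}{409}$ ($W = \left(-6 - 35\right) - \frac{4764}{818} = -41 - 4764 \cdot \frac{1}{818} = -41 - \frac{2382}{409} = - \frac{19151}{409} \approx -46.824$)
$- W = \left(-1\right) \left(- \frac{19151}{409}\right) = \frac{19151}{409}$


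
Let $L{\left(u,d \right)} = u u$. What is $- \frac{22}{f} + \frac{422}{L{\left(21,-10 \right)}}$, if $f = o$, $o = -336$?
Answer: $\frac{3607}{3528} \approx 1.0224$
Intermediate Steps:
$L{\left(u,d \right)} = u^{2}$
$f = -336$
$- \frac{22}{f} + \frac{422}{L{\left(21,-10 \right)}} = - \frac{22}{-336} + \frac{422}{21^{2}} = \left(-22\right) \left(- \frac{1}{336}\right) + \frac{422}{441} = \frac{11}{168} + 422 \cdot \frac{1}{441} = \frac{11}{168} + \frac{422}{441} = \frac{3607}{3528}$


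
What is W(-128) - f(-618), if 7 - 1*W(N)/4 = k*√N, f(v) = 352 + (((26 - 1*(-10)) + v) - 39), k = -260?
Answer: 297 + 8320*I*√2 ≈ 297.0 + 11766.0*I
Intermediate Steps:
f(v) = 349 + v (f(v) = 352 + (((26 + 10) + v) - 39) = 352 + ((36 + v) - 39) = 352 + (-3 + v) = 349 + v)
W(N) = 28 + 1040*√N (W(N) = 28 - (-1040)*√N = 28 + 1040*√N)
W(-128) - f(-618) = (28 + 1040*√(-128)) - (349 - 618) = (28 + 1040*(8*I*√2)) - 1*(-269) = (28 + 8320*I*√2) + 269 = 297 + 8320*I*√2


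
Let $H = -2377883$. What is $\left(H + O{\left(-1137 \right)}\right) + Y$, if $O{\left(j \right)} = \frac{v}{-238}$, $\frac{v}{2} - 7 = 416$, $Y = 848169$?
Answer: $- \frac{182036389}{119} \approx -1.5297 \cdot 10^{6}$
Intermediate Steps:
$v = 846$ ($v = 14 + 2 \cdot 416 = 14 + 832 = 846$)
$O{\left(j \right)} = - \frac{423}{119}$ ($O{\left(j \right)} = \frac{846}{-238} = 846 \left(- \frac{1}{238}\right) = - \frac{423}{119}$)
$\left(H + O{\left(-1137 \right)}\right) + Y = \left(-2377883 - \frac{423}{119}\right) + 848169 = - \frac{282968500}{119} + 848169 = - \frac{182036389}{119}$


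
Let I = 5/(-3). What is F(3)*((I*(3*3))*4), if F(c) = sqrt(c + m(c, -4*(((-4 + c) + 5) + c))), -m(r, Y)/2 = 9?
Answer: -60*I*sqrt(15) ≈ -232.38*I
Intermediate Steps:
I = -5/3 (I = 5*(-1/3) = -5/3 ≈ -1.6667)
m(r, Y) = -18 (m(r, Y) = -2*9 = -18)
F(c) = sqrt(-18 + c) (F(c) = sqrt(c - 18) = sqrt(-18 + c))
F(3)*((I*(3*3))*4) = sqrt(-18 + 3)*(-5*3*4) = sqrt(-15)*(-5/3*9*4) = (I*sqrt(15))*(-15*4) = (I*sqrt(15))*(-60) = -60*I*sqrt(15)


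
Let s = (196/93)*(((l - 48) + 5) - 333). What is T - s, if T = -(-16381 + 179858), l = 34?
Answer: -5045443/31 ≈ -1.6276e+5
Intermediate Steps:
s = -22344/31 (s = (196/93)*(((34 - 48) + 5) - 333) = (196*(1/93))*((-14 + 5) - 333) = 196*(-9 - 333)/93 = (196/93)*(-342) = -22344/31 ≈ -720.77)
T = -163477 (T = -1*163477 = -163477)
T - s = -163477 - 1*(-22344/31) = -163477 + 22344/31 = -5045443/31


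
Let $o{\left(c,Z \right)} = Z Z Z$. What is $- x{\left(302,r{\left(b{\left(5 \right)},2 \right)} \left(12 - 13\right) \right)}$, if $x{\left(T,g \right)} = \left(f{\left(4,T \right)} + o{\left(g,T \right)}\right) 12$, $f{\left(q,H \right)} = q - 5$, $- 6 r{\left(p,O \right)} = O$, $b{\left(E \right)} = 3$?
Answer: $-330523284$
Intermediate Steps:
$o{\left(c,Z \right)} = Z^{3}$ ($o{\left(c,Z \right)} = Z^{2} Z = Z^{3}$)
$r{\left(p,O \right)} = - \frac{O}{6}$
$f{\left(q,H \right)} = -5 + q$
$x{\left(T,g \right)} = -12 + 12 T^{3}$ ($x{\left(T,g \right)} = \left(\left(-5 + 4\right) + T^{3}\right) 12 = \left(-1 + T^{3}\right) 12 = -12 + 12 T^{3}$)
$- x{\left(302,r{\left(b{\left(5 \right)},2 \right)} \left(12 - 13\right) \right)} = - (-12 + 12 \cdot 302^{3}) = - (-12 + 12 \cdot 27543608) = - (-12 + 330523296) = \left(-1\right) 330523284 = -330523284$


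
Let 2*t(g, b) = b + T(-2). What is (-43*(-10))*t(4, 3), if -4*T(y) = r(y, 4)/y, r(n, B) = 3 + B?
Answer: 6665/8 ≈ 833.13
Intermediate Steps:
T(y) = -7/(4*y) (T(y) = -(3 + 4)/(4*y) = -7/(4*y))
t(g, b) = 7/16 + b/2 (t(g, b) = (b - 7/4/(-2))/2 = (b - 7/4*(-½))/2 = (b + 7/8)/2 = (7/8 + b)/2 = 7/16 + b/2)
(-43*(-10))*t(4, 3) = (-43*(-10))*(7/16 + (½)*3) = 430*(7/16 + 3/2) = 430*(31/16) = 6665/8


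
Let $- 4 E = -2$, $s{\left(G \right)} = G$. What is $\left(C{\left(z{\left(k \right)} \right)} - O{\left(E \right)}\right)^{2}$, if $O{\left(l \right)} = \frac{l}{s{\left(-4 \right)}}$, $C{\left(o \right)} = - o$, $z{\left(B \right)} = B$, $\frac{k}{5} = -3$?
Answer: $\frac{14641}{64} \approx 228.77$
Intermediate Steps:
$k = -15$ ($k = 5 \left(-3\right) = -15$)
$E = \frac{1}{2}$ ($E = \left(- \frac{1}{4}\right) \left(-2\right) = \frac{1}{2} \approx 0.5$)
$O{\left(l \right)} = - \frac{l}{4}$ ($O{\left(l \right)} = \frac{l}{-4} = l \left(- \frac{1}{4}\right) = - \frac{l}{4}$)
$\left(C{\left(z{\left(k \right)} \right)} - O{\left(E \right)}\right)^{2} = \left(\left(-1\right) \left(-15\right) - \left(- \frac{1}{4}\right) \frac{1}{2}\right)^{2} = \left(15 - - \frac{1}{8}\right)^{2} = \left(15 + \frac{1}{8}\right)^{2} = \left(\frac{121}{8}\right)^{2} = \frac{14641}{64}$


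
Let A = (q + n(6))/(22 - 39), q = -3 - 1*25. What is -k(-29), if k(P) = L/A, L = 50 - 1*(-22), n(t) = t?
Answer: -612/11 ≈ -55.636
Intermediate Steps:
q = -28 (q = -3 - 25 = -28)
L = 72 (L = 50 + 22 = 72)
A = 22/17 (A = (-28 + 6)/(22 - 39) = -22/(-17) = -22*(-1/17) = 22/17 ≈ 1.2941)
k(P) = 612/11 (k(P) = 72/(22/17) = 72*(17/22) = 612/11)
-k(-29) = -1*612/11 = -612/11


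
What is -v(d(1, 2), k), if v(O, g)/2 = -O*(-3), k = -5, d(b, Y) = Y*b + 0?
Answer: -12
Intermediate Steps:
d(b, Y) = Y*b
v(O, g) = 6*O (v(O, g) = 2*(-O*(-3)) = 2*(-(-3)*O) = 2*(3*O) = 6*O)
-v(d(1, 2), k) = -6*2*1 = -6*2 = -1*12 = -12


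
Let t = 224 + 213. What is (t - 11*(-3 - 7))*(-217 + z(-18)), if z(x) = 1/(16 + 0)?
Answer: -1898637/16 ≈ -1.1866e+5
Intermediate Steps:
z(x) = 1/16
t = 437
(t - 11*(-3 - 7))*(-217 + z(-18)) = (437 - 11*(-3 - 7))*(-217 + 1/16) = (437 - 11*(-10))*(-3471/16) = (437 + 110)*(-3471/16) = 547*(-3471/16) = -1898637/16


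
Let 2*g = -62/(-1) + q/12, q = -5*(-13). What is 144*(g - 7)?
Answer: 3846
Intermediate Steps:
q = 65
g = 809/24 (g = (-62/(-1) + 65/12)/2 = (-62*(-1) + 65*(1/12))/2 = (62 + 65/12)/2 = (½)*(809/12) = 809/24 ≈ 33.708)
144*(g - 7) = 144*(809/24 - 7) = 144*(641/24) = 3846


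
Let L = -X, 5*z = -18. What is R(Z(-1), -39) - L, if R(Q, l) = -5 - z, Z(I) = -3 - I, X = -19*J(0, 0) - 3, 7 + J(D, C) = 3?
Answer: 358/5 ≈ 71.600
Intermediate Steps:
z = -18/5 (z = (⅕)*(-18) = -18/5 ≈ -3.6000)
J(D, C) = -4 (J(D, C) = -7 + 3 = -4)
X = 73 (X = -19*(-4) - 3 = 76 - 3 = 73)
R(Q, l) = -7/5 (R(Q, l) = -5 - 1*(-18/5) = -5 + 18/5 = -7/5)
L = -73 (L = -1*73 = -73)
R(Z(-1), -39) - L = -7/5 - 1*(-73) = -7/5 + 73 = 358/5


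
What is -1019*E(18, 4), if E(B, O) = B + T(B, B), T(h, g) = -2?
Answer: -16304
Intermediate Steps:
E(B, O) = -2 + B (E(B, O) = B - 2 = -2 + B)
-1019*E(18, 4) = -1019*(-2 + 18) = -1019*16 = -16304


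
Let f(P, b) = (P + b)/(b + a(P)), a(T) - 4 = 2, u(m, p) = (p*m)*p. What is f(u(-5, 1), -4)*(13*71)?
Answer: -8307/2 ≈ -4153.5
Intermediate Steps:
u(m, p) = m*p² (u(m, p) = (m*p)*p = m*p²)
a(T) = 6 (a(T) = 4 + 2 = 6)
f(P, b) = (P + b)/(6 + b) (f(P, b) = (P + b)/(b + 6) = (P + b)/(6 + b))
f(u(-5, 1), -4)*(13*71) = ((-5*1² - 4)/(6 - 4))*(13*71) = ((-5*1 - 4)/2)*923 = ((-5 - 4)/2)*923 = ((½)*(-9))*923 = -9/2*923 = -8307/2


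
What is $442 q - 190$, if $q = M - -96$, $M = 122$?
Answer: $96166$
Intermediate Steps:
$q = 218$ ($q = 122 - -96 = 122 + 96 = 218$)
$442 q - 190 = 442 \cdot 218 - 190 = 96356 - 190 = 96166$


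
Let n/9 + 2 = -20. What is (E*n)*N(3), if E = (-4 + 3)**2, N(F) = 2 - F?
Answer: 198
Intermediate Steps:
n = -198 (n = -18 + 9*(-20) = -18 - 180 = -198)
E = 1 (E = (-1)**2 = 1)
(E*n)*N(3) = (1*(-198))*(2 - 1*3) = -198*(2 - 3) = -198*(-1) = 198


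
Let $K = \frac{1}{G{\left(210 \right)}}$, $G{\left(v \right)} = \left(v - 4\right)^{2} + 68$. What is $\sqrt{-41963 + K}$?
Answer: $\frac{i \sqrt{18952484199726}}{21252} \approx 204.85 i$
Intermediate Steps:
$G{\left(v \right)} = 68 + \left(-4 + v\right)^{2}$ ($G{\left(v \right)} = \left(-4 + v\right)^{2} + 68 = 68 + \left(-4 + v\right)^{2}$)
$K = \frac{1}{42504}$ ($K = \frac{1}{68 + \left(-4 + 210\right)^{2}} = \frac{1}{68 + 206^{2}} = \frac{1}{68 + 42436} = \frac{1}{42504} \approx 2.3527 \cdot 10^{-5}$)
$\sqrt{-41963 + K} = \sqrt{-41963 + \frac{1}{42504}} = \sqrt{- \frac{1783595351}{42504}} = \frac{i \sqrt{18952484199726}}{21252}$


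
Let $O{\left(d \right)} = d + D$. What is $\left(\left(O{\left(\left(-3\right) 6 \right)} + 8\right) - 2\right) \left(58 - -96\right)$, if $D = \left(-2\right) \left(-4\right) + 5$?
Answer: $154$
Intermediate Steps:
$D = 13$ ($D = 8 + 5 = 13$)
$O{\left(d \right)} = 13 + d$ ($O{\left(d \right)} = d + 13 = 13 + d$)
$\left(\left(O{\left(\left(-3\right) 6 \right)} + 8\right) - 2\right) \left(58 - -96\right) = \left(\left(\left(13 - 18\right) + 8\right) - 2\right) \left(58 - -96\right) = \left(\left(\left(13 - 18\right) + 8\right) - 2\right) \left(58 + 96\right) = \left(\left(-5 + 8\right) - 2\right) 154 = \left(3 - 2\right) 154 = 1 \cdot 154 = 154$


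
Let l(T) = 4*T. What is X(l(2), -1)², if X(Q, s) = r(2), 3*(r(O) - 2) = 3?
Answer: 9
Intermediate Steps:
r(O) = 3 (r(O) = 2 + (⅓)*3 = 2 + 1 = 3)
X(Q, s) = 3
X(l(2), -1)² = 3² = 9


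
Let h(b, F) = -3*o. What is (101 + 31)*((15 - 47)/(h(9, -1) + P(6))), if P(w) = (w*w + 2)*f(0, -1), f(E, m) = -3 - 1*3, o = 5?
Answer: 1408/81 ≈ 17.383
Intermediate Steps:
h(b, F) = -15 (h(b, F) = -3*5 = -15)
f(E, m) = -6 (f(E, m) = -3 - 3 = -6)
P(w) = -12 - 6*w² (P(w) = (w*w + 2)*(-6) = (w² + 2)*(-6) = (2 + w²)*(-6) = -12 - 6*w²)
(101 + 31)*((15 - 47)/(h(9, -1) + P(6))) = (101 + 31)*((15 - 47)/(-15 + (-12 - 6*6²))) = 132*(-32/(-15 + (-12 - 6*36))) = 132*(-32/(-15 + (-12 - 216))) = 132*(-32/(-15 - 228)) = 132*(-32/(-243)) = 132*(-32*(-1/243)) = 132*(32/243) = 1408/81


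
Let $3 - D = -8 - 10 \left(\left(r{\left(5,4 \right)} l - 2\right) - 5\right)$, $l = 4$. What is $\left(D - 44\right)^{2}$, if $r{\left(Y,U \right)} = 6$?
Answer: $18769$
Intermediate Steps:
$D = 181$ ($D = 3 - \left(-8 - 10 \left(\left(6 \cdot 4 - 2\right) - 5\right)\right) = 3 - \left(-8 - 10 \left(\left(24 - 2\right) - 5\right)\right) = 3 - \left(-8 - 10 \left(22 - 5\right)\right) = 3 - \left(-8 - 170\right) = 3 - -178 = 3 + 178 = 181$)
$\left(D - 44\right)^{2} = \left(181 - 44\right)^{2} = 137^{2} = 18769$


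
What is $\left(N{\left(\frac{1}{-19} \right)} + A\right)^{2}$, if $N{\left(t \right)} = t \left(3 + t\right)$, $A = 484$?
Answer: $\frac{30508910224}{130321} \approx 2.3411 \cdot 10^{5}$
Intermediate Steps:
$\left(N{\left(\frac{1}{-19} \right)} + A\right)^{2} = \left(\frac{3 + \frac{1}{-19}}{-19} + 484\right)^{2} = \left(- \frac{3 - \frac{1}{19}}{19} + 484\right)^{2} = \left(\left(- \frac{1}{19}\right) \frac{56}{19} + 484\right)^{2} = \left(- \frac{56}{361} + 484\right)^{2} = \left(\frac{174668}{361}\right)^{2} = \frac{30508910224}{130321}$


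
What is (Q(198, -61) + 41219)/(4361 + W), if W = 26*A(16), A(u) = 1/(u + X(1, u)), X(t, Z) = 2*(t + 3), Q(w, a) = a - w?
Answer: 98304/10469 ≈ 9.3900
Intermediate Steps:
X(t, Z) = 6 + 2*t (X(t, Z) = 2*(3 + t) = 6 + 2*t)
A(u) = 1/(8 + u) (A(u) = 1/(u + (6 + 2*1)) = 1/(u + (6 + 2)) = 1/(u + 8) = 1/(8 + u))
W = 13/12 (W = 26/(8 + 16) = 26/24 = 26*(1/24) = 13/12 ≈ 1.0833)
(Q(198, -61) + 41219)/(4361 + W) = ((-61 - 1*198) + 41219)/(4361 + 13/12) = ((-61 - 198) + 41219)/(52345/12) = (-259 + 41219)*(12/52345) = 40960*(12/52345) = 98304/10469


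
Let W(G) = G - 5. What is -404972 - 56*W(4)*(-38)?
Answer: -407100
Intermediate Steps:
W(G) = -5 + G
-404972 - 56*W(4)*(-38) = -404972 - 56*(-5 + 4)*(-38) = -404972 - 56*(-1)*(-38) = -404972 + 56*(-38) = -404972 - 2128 = -407100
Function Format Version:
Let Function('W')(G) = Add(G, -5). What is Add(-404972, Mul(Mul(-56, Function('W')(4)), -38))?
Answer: -407100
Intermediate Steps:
Function('W')(G) = Add(-5, G)
Add(-404972, Mul(Mul(-56, Function('W')(4)), -38)) = Add(-404972, Mul(Mul(-56, Add(-5, 4)), -38)) = Add(-404972, Mul(Mul(-56, -1), -38)) = Add(-404972, Mul(56, -38)) = Add(-404972, -2128) = -407100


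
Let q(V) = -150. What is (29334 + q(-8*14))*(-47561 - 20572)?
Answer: -1988393472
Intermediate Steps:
(29334 + q(-8*14))*(-47561 - 20572) = (29334 - 150)*(-47561 - 20572) = 29184*(-68133) = -1988393472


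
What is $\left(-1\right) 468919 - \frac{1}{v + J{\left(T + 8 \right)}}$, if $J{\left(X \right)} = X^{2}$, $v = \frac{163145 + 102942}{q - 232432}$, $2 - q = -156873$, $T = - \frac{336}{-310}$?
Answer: $- \frac{67241247791619812}{143396292273} \approx -4.6892 \cdot 10^{5}$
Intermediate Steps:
$T = \frac{168}{155}$ ($T = \left(-336\right) \left(- \frac{1}{310}\right) = \frac{168}{155} \approx 1.0839$)
$q = 156875$ ($q = 2 - -156873 = 2 + 156873 = 156875$)
$v = - \frac{266087}{75557}$ ($v = \frac{163145 + 102942}{156875 - 232432} = \frac{266087}{-75557} = 266087 \left(- \frac{1}{75557}\right) = - \frac{266087}{75557} \approx -3.5217$)
$\left(-1\right) 468919 - \frac{1}{v + J{\left(T + 8 \right)}} = \left(-1\right) 468919 - \frac{1}{- \frac{266087}{75557} + \left(\frac{168}{155} + 8\right)^{2}} = -468919 - \frac{1}{- \frac{266087}{75557} + \left(\frac{1408}{155}\right)^{2}} = -468919 - \frac{1}{- \frac{266087}{75557} + \frac{1982464}{24025}} = -468919 - \frac{1}{\frac{143396292273}{1815256925}} = -468919 - \frac{1815256925}{143396292273} = - \frac{67241247791619812}{143396292273}$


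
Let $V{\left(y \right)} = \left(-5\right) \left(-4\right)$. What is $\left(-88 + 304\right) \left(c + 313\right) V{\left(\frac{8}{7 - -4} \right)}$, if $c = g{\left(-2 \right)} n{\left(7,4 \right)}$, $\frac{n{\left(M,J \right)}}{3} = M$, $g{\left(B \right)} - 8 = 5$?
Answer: $2531520$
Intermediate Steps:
$g{\left(B \right)} = 13$ ($g{\left(B \right)} = 8 + 5 = 13$)
$n{\left(M,J \right)} = 3 M$
$c = 273$ ($c = 13 \cdot 3 \cdot 7 = 13 \cdot 21 = 273$)
$V{\left(y \right)} = 20$
$\left(-88 + 304\right) \left(c + 313\right) V{\left(\frac{8}{7 - -4} \right)} = \left(-88 + 304\right) \left(273 + 313\right) 20 = 216 \cdot 586 \cdot 20 = 126576 \cdot 20 = 2531520$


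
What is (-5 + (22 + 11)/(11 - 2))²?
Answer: 16/9 ≈ 1.7778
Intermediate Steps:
(-5 + (22 + 11)/(11 - 2))² = (-5 + 33/9)² = (-5 + 33*(⅑))² = (-5 + 11/3)² = (-4/3)² = 16/9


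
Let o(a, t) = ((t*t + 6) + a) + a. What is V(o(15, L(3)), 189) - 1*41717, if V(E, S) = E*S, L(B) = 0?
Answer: -34913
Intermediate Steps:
o(a, t) = 6 + t**2 + 2*a (o(a, t) = ((t**2 + 6) + a) + a = ((6 + t**2) + a) + a = (6 + a + t**2) + a = 6 + t**2 + 2*a)
V(o(15, L(3)), 189) - 1*41717 = (6 + 0**2 + 2*15)*189 - 1*41717 = (6 + 0 + 30)*189 - 41717 = 36*189 - 41717 = 6804 - 41717 = -34913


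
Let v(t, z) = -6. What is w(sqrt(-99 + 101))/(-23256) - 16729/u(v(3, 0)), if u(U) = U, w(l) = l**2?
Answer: 32420801/11628 ≈ 2788.2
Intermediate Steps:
w(sqrt(-99 + 101))/(-23256) - 16729/u(v(3, 0)) = (sqrt(-99 + 101))**2/(-23256) - 16729/(-6) = (sqrt(2))**2*(-1/23256) - 16729*(-1/6) = 2*(-1/23256) + 16729/6 = -1/11628 + 16729/6 = 32420801/11628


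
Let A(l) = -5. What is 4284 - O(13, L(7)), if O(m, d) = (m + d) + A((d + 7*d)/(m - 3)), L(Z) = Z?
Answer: 4269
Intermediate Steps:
O(m, d) = -5 + d + m (O(m, d) = (m + d) - 5 = (d + m) - 5 = -5 + d + m)
4284 - O(13, L(7)) = 4284 - (-5 + 7 + 13) = 4284 - 1*15 = 4284 - 15 = 4269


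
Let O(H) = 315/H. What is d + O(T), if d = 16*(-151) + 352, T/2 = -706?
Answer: -2914683/1412 ≈ -2064.2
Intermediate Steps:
T = -1412 (T = 2*(-706) = -1412)
d = -2064 (d = -2416 + 352 = -2064)
d + O(T) = -2064 + 315/(-1412) = -2064 + 315*(-1/1412) = -2064 - 315/1412 = -2914683/1412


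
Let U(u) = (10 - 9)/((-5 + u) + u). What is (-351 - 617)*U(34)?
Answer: -968/63 ≈ -15.365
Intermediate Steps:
U(u) = 1/(-5 + 2*u)
(-351 - 617)*U(34) = (-351 - 617)/(-5 + 2*34) = -968/(-5 + 68) = -968/63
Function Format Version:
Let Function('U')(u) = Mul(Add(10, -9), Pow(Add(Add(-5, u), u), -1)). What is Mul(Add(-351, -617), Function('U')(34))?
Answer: Rational(-968, 63) ≈ -15.365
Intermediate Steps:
Function('U')(u) = Pow(Add(-5, Mul(2, u)), -1) (Function('U')(u) = Mul(1, Pow(Add(-5, Mul(2, u)), -1)) = Pow(Add(-5, Mul(2, u)), -1))
Mul(Add(-351, -617), Function('U')(34)) = Mul(Add(-351, -617), Pow(Add(-5, Mul(2, 34)), -1)) = Mul(-968, Pow(Add(-5, 68), -1)) = Mul(-968, Pow(63, -1)) = Mul(-968, Rational(1, 63)) = Rational(-968, 63)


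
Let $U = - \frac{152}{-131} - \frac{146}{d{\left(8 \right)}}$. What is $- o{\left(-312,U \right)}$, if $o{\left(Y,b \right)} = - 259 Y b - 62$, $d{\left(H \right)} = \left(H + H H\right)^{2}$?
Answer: $- \frac{1293468331}{14148} \approx -91424.0$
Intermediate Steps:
$d{\left(H \right)} = \left(H + H^{2}\right)^{2}$
$U = \frac{384421}{339552}$ ($U = - \frac{152}{-131} - \frac{146}{8^{2} \left(1 + 8\right)^{2}} = \left(-152\right) \left(- \frac{1}{131}\right) - \frac{146}{64 \cdot 9^{2}} = \frac{152}{131} - \frac{146}{64 \cdot 81} = \frac{152}{131} - \frac{146}{5184} = \frac{152}{131} - \frac{73}{2592} = \frac{384421}{339552} \approx 1.1321$)
$o{\left(Y,b \right)} = -62 - 259 Y b$ ($o{\left(Y,b \right)} = - 259 Y b - 62 = -62 - 259 Y b$)
$- o{\left(-312,U \right)} = - (-62 - \left(-80808\right) \frac{384421}{339552}) = - (-62 + \frac{1294345507}{14148}) = \left(-1\right) \frac{1293468331}{14148} = - \frac{1293468331}{14148}$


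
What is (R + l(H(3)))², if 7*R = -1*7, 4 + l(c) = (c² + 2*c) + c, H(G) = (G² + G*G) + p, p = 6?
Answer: 413449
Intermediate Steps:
H(G) = 6 + 2*G² (H(G) = (G² + G*G) + 6 = (G² + G²) + 6 = 2*G² + 6 = 6 + 2*G²)
l(c) = -4 + c² + 3*c (l(c) = -4 + ((c² + 2*c) + c) = -4 + (c² + 3*c) = -4 + c² + 3*c)
R = -1 (R = (-1*7)/7 = (⅐)*(-7) = -1)
(R + l(H(3)))² = (-1 + (-4 + (6 + 2*3²)² + 3*(6 + 2*3²)))² = (-1 + (-4 + (6 + 2*9)² + 3*(6 + 2*9)))² = (-1 + (-4 + (6 + 18)² + 3*(6 + 18)))² = (-1 + (-4 + 24² + 3*24))² = (-1 + (-4 + 576 + 72))² = (-1 + 644)² = 643² = 413449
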